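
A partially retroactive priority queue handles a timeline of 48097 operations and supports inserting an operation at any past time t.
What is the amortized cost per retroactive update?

Partially retroactive priority queues (Demaine-Iacono-Langerman) allow updates at past times with queries only at the present. With a balanced BST over the m = 48097 timeline events tracking bridges, each retroactive insert or delete is O(log m) amortized.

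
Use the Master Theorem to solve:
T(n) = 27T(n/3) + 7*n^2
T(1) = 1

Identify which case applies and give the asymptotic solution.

a=27, b=3, f(n)=7*n^2.
log_3(27) = 3 > 2.
Since f(n) = O(n^2) is polynomially smaller than n^3, Case 1 applies.
T(n) = Theta(n^3).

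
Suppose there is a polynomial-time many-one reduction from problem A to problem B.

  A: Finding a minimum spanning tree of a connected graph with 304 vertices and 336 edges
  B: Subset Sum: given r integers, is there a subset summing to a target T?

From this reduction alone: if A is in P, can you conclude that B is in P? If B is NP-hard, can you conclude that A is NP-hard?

A poly-time reduction A <=_p B transfers tractability DOWN (B easy => A easy) and hardness UP (A hard => B hard), not the reverse.
From A in P, the reduction alone does NOT give B in P: any problem in P trivially reduces to SAT, yet SAT is not known to be in P.
From B NP-hard, the reduction alone does NOT give A NP-hard: again, easy problems reduce to hard ones.
(Here in fact A is P and B is NP-complete.)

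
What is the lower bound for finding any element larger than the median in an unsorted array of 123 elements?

To find an element larger than the median of 123 elements, we must see Omega(n) elements. Without seeing enough elements, an adversary can make any unseen element the median.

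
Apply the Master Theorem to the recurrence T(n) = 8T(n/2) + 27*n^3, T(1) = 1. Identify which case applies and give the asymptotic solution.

a=8, b=2, f(n)=27*n^3.
log_2(8) = 3, so n^(log_b(a)) = n^3.
f(n) = Theta(n^3), so Case 2 applies.
T(n) = Theta(n^3 log n).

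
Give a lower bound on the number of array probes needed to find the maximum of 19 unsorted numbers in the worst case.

Adversary: any unprobed cell could hold a value larger than everything seen so far. If fewer than 19 cells are probed, the adversary places the max in an unprobed cell. So all 19 cells must be examined; together with 19-1 comparisons this is tight.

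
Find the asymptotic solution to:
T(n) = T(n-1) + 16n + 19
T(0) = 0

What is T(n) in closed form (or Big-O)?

Dominant term in sum is 16*sum(i, i=1..n) = 16*n*(n+1)/2 = O(n^2).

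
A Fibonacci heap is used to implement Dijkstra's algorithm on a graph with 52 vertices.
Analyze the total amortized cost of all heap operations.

Dijkstra performs 52 insert, 52 extract-min, and at most E decrease-key operations. With Fibonacci heap: insert O(1) amortized, extract-min O(log n) amortized, decrease-key O(1) amortized. Total with n = 52: O(n * 1 + n * log n + E * 1) = O(n log n + E).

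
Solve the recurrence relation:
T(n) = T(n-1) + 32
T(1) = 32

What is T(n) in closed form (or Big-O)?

Unrolling: T(n) = T(n-1) + 32 = T(n-2) + 2*32 = ... = T(1) + (n-1)*32 = 32 + (n-1)*32 = 32n.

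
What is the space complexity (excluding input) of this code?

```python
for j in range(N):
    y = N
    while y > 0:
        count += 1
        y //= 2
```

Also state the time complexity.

Space complexity: O(1).
Only a constant amount of auxiliary storage is used; nothing grows with n.
Time complexity: O(n log n).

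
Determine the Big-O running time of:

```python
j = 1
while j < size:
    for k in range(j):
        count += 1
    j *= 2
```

Time complexity: O(n).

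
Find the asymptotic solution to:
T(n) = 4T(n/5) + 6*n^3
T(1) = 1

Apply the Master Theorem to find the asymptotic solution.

a=4, b=5, f(n)=6*n^3. log_5(4) = 0.8614 < 3. Case 3: T(n) = O(n^3).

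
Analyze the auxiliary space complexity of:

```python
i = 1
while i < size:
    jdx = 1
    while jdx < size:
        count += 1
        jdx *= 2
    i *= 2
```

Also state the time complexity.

Space complexity: O(1).
Only a constant amount of auxiliary storage is used; nothing grows with n.
Time complexity: O(log^2 n).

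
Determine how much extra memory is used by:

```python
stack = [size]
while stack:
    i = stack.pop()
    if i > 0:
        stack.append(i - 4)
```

Space complexity: O(1).
Only a constant amount of auxiliary storage is used; nothing grows with n.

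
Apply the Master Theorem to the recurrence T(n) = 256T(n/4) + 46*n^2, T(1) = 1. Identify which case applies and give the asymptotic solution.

a=256, b=4, f(n)=46*n^2.
log_4(256) = 4 > 2.
Since f(n) = O(n^2) is polynomially smaller than n^4, Case 1 applies.
T(n) = Theta(n^4).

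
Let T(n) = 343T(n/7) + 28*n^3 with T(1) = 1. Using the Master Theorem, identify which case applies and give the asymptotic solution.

a=343, b=7, f(n)=28*n^3.
log_7(343) = 3, so n^(log_b(a)) = n^3.
f(n) = Theta(n^3), so Case 2 applies.
T(n) = Theta(n^3 log n).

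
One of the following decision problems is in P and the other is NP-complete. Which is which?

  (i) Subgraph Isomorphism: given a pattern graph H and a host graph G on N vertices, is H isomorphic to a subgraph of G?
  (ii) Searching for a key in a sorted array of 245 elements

(i) is NP-complete: generalizes Clique and Hamiltonian Path (pattern size is part of the input).
(ii) is P: binary search runs in O(log n).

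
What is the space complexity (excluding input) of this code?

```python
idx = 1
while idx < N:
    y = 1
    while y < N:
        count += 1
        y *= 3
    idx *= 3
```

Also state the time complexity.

Space complexity: O(1).
Only a constant amount of auxiliary storage is used; nothing grows with n.
Time complexity: O(log^2 n).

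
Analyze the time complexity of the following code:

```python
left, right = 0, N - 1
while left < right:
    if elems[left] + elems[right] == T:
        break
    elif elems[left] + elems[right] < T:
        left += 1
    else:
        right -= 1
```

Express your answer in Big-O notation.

Time complexity: O(n).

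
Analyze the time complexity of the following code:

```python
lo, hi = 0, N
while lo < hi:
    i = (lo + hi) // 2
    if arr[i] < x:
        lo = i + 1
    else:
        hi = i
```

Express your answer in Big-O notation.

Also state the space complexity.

Time complexity: O(log n).
Space complexity: O(1).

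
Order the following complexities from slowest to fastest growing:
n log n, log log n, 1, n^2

Ordered by growth rate: 1 < log log n < n log n < n^2.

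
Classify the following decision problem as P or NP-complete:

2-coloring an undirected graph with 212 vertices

This problem is in P: 2-coloring is bipartiteness testing via BFS, O(V+E).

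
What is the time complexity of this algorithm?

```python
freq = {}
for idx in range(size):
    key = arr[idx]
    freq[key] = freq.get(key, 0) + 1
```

Time complexity: O(n).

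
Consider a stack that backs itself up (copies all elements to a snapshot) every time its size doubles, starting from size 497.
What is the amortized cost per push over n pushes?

Backups occur at sizes 497, 994, 1988, ..., copying 497 + 994 + 1988 + ... <= 2n elements total (geometric series). Spread over n pushes, the amortized backup cost is O(1) per push.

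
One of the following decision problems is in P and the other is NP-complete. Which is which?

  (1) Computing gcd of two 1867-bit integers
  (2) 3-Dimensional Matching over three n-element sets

(1) is P: the Euclidean algorithm runs in polynomial time in the bit-length.
(2) is NP-complete: one of Karp's 21 NP-complete problems.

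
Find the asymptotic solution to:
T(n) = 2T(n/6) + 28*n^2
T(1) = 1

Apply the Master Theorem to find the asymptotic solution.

a=2, b=6, f(n)=28*n^2. log_6(2) = 0.3869 < 2. Case 3: T(n) = O(n^2).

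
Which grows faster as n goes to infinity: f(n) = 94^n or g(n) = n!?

g(n) = n! grows faster: n!/94^n -> infinity by Stirling.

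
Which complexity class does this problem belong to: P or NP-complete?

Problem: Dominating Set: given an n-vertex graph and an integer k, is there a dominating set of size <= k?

This problem is NP-complete: reduces from Set Cover (with k part of the input).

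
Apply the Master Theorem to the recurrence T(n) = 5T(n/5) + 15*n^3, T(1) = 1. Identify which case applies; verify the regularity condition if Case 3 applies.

a=5, b=5, f(n)=15*n^3.
log_5(5) = 1 < 3.
f(n) = Omega(n^(1+epsilon)) for some epsilon > 0, so Case 3 is the candidate.
Regularity: a*f(n/b) = 5*15*(n/5)^3 = (5/125)*15*n^3 <= c*f(n) with c = 5/125 < 1. Satisfied.
Case 3: T(n) = Theta(n^3).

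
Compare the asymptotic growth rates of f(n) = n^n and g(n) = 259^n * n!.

g(n) = 259^n * n! grows faster: by Stirling n! ~ sqrt(2 pi n)(n/e)^n, so 259^n n! / n^n ~ (259/e)^n sqrt(2 pi n) -> infinity since 259/e > 1.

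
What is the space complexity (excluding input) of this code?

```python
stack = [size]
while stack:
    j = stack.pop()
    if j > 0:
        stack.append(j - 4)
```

Space complexity: O(1).
Only a constant amount of auxiliary storage is used; nothing grows with n.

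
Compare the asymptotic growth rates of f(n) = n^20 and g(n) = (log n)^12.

f(n) = n^20 grows faster: any positive polynomial dominates any polylog.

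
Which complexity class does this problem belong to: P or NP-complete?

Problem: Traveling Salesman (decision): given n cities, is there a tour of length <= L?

This problem is NP-complete: reduces from Hamiltonian Cycle.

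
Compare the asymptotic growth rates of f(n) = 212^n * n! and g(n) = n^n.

f(n) = 212^n * n! grows faster: by Stirling n! ~ sqrt(2 pi n)(n/e)^n, so 212^n n! / n^n ~ (212/e)^n sqrt(2 pi n) -> infinity since 212/e > 1.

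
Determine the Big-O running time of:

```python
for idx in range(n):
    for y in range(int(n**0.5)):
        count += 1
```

Time complexity: O(n * sqrt(n)).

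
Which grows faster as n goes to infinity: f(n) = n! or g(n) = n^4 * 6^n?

f(n) = n! grows faster: by Stirling n! ~ (n/e)^n sqrt(2*pi*n); (n/e)^n eventually dominates n^4 * 6^n.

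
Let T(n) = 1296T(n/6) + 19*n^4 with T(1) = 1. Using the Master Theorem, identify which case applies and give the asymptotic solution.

a=1296, b=6, f(n)=19*n^4.
log_6(1296) = 4, so n^(log_b(a)) = n^4.
f(n) = Theta(n^4), so Case 2 applies.
T(n) = Theta(n^4 log n).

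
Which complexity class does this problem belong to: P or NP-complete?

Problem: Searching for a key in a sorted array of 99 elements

This problem is in P: binary search runs in O(log n).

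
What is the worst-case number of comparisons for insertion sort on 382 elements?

Insertion sort on reverse-sorted input: 1 + 2 + ... + (382-1) = 72771 comparisons.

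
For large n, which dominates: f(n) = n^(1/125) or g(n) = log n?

f(n) = n^(1/125) grows faster: any positive power of n dominates log n.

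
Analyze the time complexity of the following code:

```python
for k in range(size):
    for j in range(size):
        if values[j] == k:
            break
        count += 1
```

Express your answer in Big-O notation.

Time complexity: O(n^2).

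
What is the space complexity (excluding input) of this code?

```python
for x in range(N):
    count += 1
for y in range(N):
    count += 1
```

Space complexity: O(1).
Only a constant amount of auxiliary storage is used; nothing grows with n.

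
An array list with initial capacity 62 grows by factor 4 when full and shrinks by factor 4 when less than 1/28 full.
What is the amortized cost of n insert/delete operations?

Using potential function Phi = |4*size - capacity|. Resizing costs are offset by potential release. Amortized O(1) per operation.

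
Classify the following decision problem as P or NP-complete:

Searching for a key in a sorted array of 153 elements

This problem is in P: binary search runs in O(log n).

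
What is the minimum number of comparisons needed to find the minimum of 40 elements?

Finding the minimum requires 39 comparisons, identical reasoning to finding the maximum. Each comparison eliminates one candidate.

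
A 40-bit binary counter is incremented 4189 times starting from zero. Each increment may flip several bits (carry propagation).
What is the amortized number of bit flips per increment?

Bit i flips on every 2^i-th increment, so over 4189 increments bit i flips floor(4189/2^i) times. Summing over i: total flips < 2 * 4189. Amortized: < 2 = O(1) per increment.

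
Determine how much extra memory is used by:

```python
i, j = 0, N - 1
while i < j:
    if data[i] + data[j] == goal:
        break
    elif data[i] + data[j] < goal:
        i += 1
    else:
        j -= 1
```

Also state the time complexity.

Space complexity: O(1).
Only a constant amount of auxiliary storage is used; nothing grows with n.
Time complexity: O(n).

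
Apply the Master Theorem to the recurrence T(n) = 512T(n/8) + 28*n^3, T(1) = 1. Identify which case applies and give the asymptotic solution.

a=512, b=8, f(n)=28*n^3.
log_8(512) = 3, so n^(log_b(a)) = n^3.
f(n) = Theta(n^3), so Case 2 applies.
T(n) = Theta(n^3 log n).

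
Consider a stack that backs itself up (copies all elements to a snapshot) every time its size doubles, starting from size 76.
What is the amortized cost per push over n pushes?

Backups occur at sizes 76, 152, 304, ..., copying 76 + 152 + 304 + ... <= 2n elements total (geometric series). Spread over n pushes, the amortized backup cost is O(1) per push.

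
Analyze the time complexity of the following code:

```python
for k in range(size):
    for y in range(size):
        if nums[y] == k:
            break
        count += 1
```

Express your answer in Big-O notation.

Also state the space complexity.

Time complexity: O(n^2).
Space complexity: O(1).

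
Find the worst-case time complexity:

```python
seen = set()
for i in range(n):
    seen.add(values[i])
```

Time complexity: O(n).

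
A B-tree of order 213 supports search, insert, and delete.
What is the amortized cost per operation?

B-tree of order 213 has height O(log_213 n). Each operation traverses the tree height. Splits during insert and merges during delete are O(1) each and occur at most once per level. Total cost per operation: O(log_213 n).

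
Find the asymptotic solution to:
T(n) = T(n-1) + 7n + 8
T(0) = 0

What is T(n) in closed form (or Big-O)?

Dominant term in sum is 7*sum(i, i=1..n) = 7*n*(n+1)/2 = O(n^2).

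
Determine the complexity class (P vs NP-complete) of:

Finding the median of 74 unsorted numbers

This problem is in P: linear-time selection (median-of-medians) runs in O(n).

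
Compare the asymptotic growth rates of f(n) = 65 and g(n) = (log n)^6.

g(n) = (log n)^6 grows faster: any unbounded function dominates a constant.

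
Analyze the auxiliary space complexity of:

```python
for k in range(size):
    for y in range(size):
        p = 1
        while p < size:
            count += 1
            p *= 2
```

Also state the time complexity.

Space complexity: O(1).
Only a constant amount of auxiliary storage is used; nothing grows with n.
Time complexity: O(n^2 log n).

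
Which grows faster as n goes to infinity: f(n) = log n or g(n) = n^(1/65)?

g(n) = n^(1/65) grows faster: any positive power of n dominates log n.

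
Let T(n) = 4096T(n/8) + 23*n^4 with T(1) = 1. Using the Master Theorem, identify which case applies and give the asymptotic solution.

a=4096, b=8, f(n)=23*n^4.
log_8(4096) = 4, so n^(log_b(a)) = n^4.
f(n) = Theta(n^4), so Case 2 applies.
T(n) = Theta(n^4 log n).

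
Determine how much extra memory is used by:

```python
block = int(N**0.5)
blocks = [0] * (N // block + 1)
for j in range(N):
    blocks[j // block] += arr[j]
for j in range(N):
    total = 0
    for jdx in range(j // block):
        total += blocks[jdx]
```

Space complexity: O(sqrt(n)).
Storage scales with sqrt(n).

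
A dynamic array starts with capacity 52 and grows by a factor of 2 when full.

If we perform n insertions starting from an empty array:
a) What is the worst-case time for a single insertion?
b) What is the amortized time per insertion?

(a) Worst-case single insertion: O(n) -- when the array is full at capacity c, the resize copies all c elements, and c can be Theta(n).
(b) Resizes happen at sizes 52, 104, 208, ... Total copy cost for n insertions: 52 + 104 + ... = O(n) (geometric series with ratio 1/2). Amortized cost per insertion: O(n)/n = O(1).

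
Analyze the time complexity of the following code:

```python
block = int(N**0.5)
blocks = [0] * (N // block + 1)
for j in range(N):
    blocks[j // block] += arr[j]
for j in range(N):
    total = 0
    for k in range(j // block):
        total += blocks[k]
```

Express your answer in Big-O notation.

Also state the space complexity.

Time complexity: O(n * sqrt(n)).
Space complexity: O(sqrt(n)).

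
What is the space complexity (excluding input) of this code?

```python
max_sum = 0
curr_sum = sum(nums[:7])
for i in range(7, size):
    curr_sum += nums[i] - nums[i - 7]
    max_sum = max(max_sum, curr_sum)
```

Space complexity: O(1).
Only a constant amount of auxiliary storage is used; nothing grows with n.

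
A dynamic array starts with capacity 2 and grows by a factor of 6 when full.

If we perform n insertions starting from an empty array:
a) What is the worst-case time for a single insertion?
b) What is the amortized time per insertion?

(a) Worst-case single insertion: O(n) -- when the array is full at capacity c, the resize copies all c elements, and c can be Theta(n).
(b) Resizes happen at sizes 2, 12, 72, ... Total copy cost for n insertions: 2 + 12 + ... = O(n) (geometric series with ratio 1/6). Amortized cost per insertion: O(n)/n = O(1).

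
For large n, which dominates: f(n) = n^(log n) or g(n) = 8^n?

g(n) = 8^n grows faster: take logs: log(n^(log n)) = (log n)^2, log(8^n) = n log 8; n dominates (log n)^2.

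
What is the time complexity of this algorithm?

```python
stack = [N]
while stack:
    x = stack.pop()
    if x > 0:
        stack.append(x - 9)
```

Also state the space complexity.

Time complexity: O(n).
Space complexity: O(1).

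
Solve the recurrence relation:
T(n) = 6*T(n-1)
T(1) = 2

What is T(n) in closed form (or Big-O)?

Each step multiplies by 6. T(n) = T(1)*6^(n-1) = 2*6^(n-1).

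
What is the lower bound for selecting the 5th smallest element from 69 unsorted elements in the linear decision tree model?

Selecting the 5th smallest of 69 elements requires Omega(n) comparisons. Every element must be compared at least once. The BFPRT algorithm achieves O(n), making this tight.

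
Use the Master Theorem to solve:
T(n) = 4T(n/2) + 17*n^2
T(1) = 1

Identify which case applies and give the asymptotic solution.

a=4, b=2, f(n)=17*n^2.
log_2(4) = 2, so n^(log_b(a)) = n^2.
f(n) = Theta(n^2), so Case 2 applies.
T(n) = Theta(n^2 log n).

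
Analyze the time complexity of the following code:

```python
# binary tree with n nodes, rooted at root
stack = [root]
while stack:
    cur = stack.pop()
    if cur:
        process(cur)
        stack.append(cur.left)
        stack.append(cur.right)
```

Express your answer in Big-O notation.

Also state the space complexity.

Time complexity: O(n).
Space complexity: O(n).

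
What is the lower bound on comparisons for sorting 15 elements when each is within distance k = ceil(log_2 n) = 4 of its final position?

Partition the 15 positions into floor(n/k) blocks of k = 4 consecutive positions; any permutation within a block keeps every element within k of its final position, so there are at least (k!)^(n/k) distinguishable inputs. Lower bound: log_2((k!)^(n/k)) = (n/k) * log_2(k!) = Theta(n log k); with k = ceil(log_2 n), this is Omega(n log log n).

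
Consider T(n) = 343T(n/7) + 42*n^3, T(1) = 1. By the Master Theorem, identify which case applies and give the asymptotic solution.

a=343, b=7, f(n)=42*n^3.
log_7(343) = 3, so n^(log_b(a)) = n^3.
f(n) = Theta(n^3), so Case 2 applies.
T(n) = Theta(n^3 log n).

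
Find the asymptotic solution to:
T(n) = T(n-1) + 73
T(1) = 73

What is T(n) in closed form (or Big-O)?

Unrolling: T(n) = T(n-1) + 73 = T(n-2) + 2*73 = ... = T(1) + (n-1)*73 = 73 + (n-1)*73 = 73n.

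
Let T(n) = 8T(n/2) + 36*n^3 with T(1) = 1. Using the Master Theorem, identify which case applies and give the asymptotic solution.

a=8, b=2, f(n)=36*n^3.
log_2(8) = 3, so n^(log_b(a)) = n^3.
f(n) = Theta(n^3), so Case 2 applies.
T(n) = Theta(n^3 log n).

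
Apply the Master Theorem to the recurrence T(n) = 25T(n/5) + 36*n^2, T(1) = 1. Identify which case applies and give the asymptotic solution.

a=25, b=5, f(n)=36*n^2.
log_5(25) = 2, so n^(log_b(a)) = n^2.
f(n) = Theta(n^2), so Case 2 applies.
T(n) = Theta(n^2 log n).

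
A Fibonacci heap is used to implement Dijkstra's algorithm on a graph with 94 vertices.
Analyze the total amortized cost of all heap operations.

Dijkstra performs 94 insert, 94 extract-min, and at most E decrease-key operations. With Fibonacci heap: insert O(1) amortized, extract-min O(log n) amortized, decrease-key O(1) amortized. Total with n = 94: O(n * 1 + n * log n + E * 1) = O(n log n + E).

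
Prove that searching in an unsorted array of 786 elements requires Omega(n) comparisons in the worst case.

An adversary can always place the target in the last position checked. Until all 786 positions are examined, the target might be in any unchecked position. Therefore 786 comparisons are necessary.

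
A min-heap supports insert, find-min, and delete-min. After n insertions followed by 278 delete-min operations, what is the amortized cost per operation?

Insert takes O(log n) worst case. Delete-min takes O(log n). Over a sequence of n inserts and 278 delete-mins, total cost is O((n + 278) log n). Amortized per operation: O(log n).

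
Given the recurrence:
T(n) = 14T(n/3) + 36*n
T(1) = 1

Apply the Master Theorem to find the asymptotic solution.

a=14, b=3, f(n)=36*n. log_3(14) = 2.402. Case 1 of Master Theorem: T(n) = O(n^2.402).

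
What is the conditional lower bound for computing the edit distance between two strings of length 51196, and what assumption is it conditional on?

Under SETH (the Strong Exponential Time Hypothesis), edit distance on length-51196 strings cannot be computed in O(n^(2-epsilon)) time for any epsilon > 0 (Backurs-Indyk). The reduction is from CNF-SAT via the orthogonal vectors problem.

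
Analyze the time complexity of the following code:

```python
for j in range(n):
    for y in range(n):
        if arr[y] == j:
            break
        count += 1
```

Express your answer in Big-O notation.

Time complexity: O(n^2).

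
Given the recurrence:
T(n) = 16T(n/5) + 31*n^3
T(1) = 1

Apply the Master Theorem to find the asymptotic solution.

a=16, b=5, f(n)=31*n^3. log_5(16) = 1.723 < 3. Case 3: T(n) = O(n^3).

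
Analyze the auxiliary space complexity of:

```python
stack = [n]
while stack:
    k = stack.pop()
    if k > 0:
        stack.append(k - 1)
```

Space complexity: O(1).
Only a constant amount of auxiliary storage is used; nothing grows with n.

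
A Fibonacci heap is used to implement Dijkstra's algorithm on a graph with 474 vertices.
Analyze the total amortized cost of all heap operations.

Dijkstra performs 474 insert, 474 extract-min, and at most E decrease-key operations. With Fibonacci heap: insert O(1) amortized, extract-min O(log n) amortized, decrease-key O(1) amortized. Total with n = 474: O(n * 1 + n * log n + E * 1) = O(n log n + E).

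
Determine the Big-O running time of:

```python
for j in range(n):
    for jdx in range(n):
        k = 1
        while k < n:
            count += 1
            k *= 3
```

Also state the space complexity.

Time complexity: O(n^2 log n).
Space complexity: O(1).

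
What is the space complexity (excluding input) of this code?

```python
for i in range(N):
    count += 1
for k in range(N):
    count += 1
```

Space complexity: O(1).
Only a constant amount of auxiliary storage is used; nothing grows with n.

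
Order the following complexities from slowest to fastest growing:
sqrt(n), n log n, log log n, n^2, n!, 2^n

Ordered by growth rate: log log n < sqrt(n) < n log n < n^2 < 2^n < n!.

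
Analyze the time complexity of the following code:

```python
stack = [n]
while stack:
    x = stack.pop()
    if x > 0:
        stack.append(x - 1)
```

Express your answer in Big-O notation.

Time complexity: O(n).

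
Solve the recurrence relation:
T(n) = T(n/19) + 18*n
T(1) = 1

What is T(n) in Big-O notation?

Geometric series: 18*n*(1 + 1/19 + 1/19^2 + ...) = O(n). T(n) = O(n).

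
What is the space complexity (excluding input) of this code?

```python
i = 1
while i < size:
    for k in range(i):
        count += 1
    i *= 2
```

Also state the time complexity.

Space complexity: O(1).
Only a constant amount of auxiliary storage is used; nothing grows with n.
Time complexity: O(n).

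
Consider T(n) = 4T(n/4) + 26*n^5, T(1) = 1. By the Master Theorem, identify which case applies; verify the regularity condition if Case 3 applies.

a=4, b=4, f(n)=26*n^5.
log_4(4) = 1 < 5.
f(n) = Omega(n^(1+epsilon)) for some epsilon > 0, so Case 3 is the candidate.
Regularity: a*f(n/b) = 4*26*(n/4)^5 = (4/1024)*26*n^5 <= c*f(n) with c = 4/1024 < 1. Satisfied.
Case 3: T(n) = Theta(n^5).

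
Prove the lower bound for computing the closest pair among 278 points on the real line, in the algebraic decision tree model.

Reduction from element distinctness: given 278 reals, the closest-pair distance is 0 iff two are equal. Element distinctness has an Omega(n log n) lower bound in the algebraic decision tree model (Ben-Or). Therefore closest pair on a line also requires Omega(n log n). Sorting then a linear scan achieves this.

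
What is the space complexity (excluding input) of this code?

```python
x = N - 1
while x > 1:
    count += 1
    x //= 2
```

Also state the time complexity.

Space complexity: O(1).
Only a constant amount of auxiliary storage is used; nothing grows with n.
Time complexity: O(log n).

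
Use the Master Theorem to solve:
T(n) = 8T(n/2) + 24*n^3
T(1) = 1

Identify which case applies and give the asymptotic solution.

a=8, b=2, f(n)=24*n^3.
log_2(8) = 3, so n^(log_b(a)) = n^3.
f(n) = Theta(n^3), so Case 2 applies.
T(n) = Theta(n^3 log n).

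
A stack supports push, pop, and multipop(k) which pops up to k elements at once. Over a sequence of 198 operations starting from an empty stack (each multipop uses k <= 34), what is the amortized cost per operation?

Each element is pushed exactly once and popped at most once (whether by pop or as part of a multipop). So the total number of individual pops over the whole sequence is at most the number of pushes, which is at most 198. Total work <= 2 * 198, hence O(1) amortized per operation.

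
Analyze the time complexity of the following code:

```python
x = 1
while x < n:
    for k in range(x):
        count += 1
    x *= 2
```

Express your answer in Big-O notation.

Time complexity: O(n).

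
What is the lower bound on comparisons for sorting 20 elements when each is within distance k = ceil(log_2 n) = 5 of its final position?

Partition the 20 positions into floor(n/k) blocks of k = 5 consecutive positions; any permutation within a block keeps every element within k of its final position, so there are at least (k!)^(n/k) distinguishable inputs. Lower bound: log_2((k!)^(n/k)) = (n/k) * log_2(k!) = Theta(n log k); with k = ceil(log_2 n), this is Omega(n log log n).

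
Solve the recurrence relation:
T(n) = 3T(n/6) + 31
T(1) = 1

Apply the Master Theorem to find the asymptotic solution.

a=3, b=6, f(n)=31. log_6(3) = 0.6131. Case 1 of Master Theorem: T(n) = O(n^0.6131).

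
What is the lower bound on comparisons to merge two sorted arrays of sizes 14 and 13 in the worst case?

Adversary: with |14 - 13| <= 1 the inputs can be fully interleaved so that every adjacent pair in the merged output comes from different arrays. Then each of the 26 adjacent pairs must be directly compared, or the algorithm cannot determine their relative order. Standard merge meets this bound.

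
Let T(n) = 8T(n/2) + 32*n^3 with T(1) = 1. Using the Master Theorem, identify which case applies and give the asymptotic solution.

a=8, b=2, f(n)=32*n^3.
log_2(8) = 3, so n^(log_b(a)) = n^3.
f(n) = Theta(n^3), so Case 2 applies.
T(n) = Theta(n^3 log n).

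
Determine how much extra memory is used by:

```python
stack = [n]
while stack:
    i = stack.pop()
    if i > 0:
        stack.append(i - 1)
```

Space complexity: O(1).
Only a constant amount of auxiliary storage is used; nothing grows with n.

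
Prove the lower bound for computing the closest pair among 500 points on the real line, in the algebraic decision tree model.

Reduction from element distinctness: given 500 reals, the closest-pair distance is 0 iff two are equal. Element distinctness has an Omega(n log n) lower bound in the algebraic decision tree model (Ben-Or). Therefore closest pair on a line also requires Omega(n log n). Sorting then a linear scan achieves this.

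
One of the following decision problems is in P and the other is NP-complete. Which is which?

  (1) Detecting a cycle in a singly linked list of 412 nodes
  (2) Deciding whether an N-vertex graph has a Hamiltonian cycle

(1) is P: Floyd's tortoise-and-hare runs in O(n) time, O(1) space.
(2) is NP-complete: one of Karp's 21 NP-complete problems.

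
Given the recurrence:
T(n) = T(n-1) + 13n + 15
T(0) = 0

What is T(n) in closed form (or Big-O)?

Dominant term in sum is 13*sum(i, i=1..n) = 13*n*(n+1)/2 = O(n^2).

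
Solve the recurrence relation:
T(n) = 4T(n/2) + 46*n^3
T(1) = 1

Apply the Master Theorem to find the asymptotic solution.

a=4, b=2, f(n)=46*n^3. log_2(4) = 2 < 3. Case 3: T(n) = O(n^3).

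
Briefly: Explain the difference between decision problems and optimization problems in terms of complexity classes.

Decision problems have yes/no answers and are classified into P, NP, etc. Optimization problems seek the best solution. Every optimization problem has a corresponding decision version. If the decision version is NP-complete, the optimization version is NP-hard.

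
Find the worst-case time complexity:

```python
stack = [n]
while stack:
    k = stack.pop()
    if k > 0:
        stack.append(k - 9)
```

Time complexity: O(n).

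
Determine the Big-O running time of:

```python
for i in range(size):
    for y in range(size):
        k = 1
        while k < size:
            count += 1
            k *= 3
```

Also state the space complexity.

Time complexity: O(n^2 log n).
Space complexity: O(1).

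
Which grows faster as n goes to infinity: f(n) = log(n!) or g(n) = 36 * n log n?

f(n) = log(n!) and g(n) = 36 * n log n are Theta of each other: Stirling: log(n!) = n log n - n + O(log n) = Theta(n log n); the constant 36 doesn't change the Theta class.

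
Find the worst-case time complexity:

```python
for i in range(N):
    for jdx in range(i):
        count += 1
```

Time complexity: O(n^2).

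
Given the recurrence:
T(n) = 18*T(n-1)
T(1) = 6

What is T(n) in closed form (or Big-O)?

Each step multiplies by 18. T(n) = T(1)*18^(n-1) = 6*18^(n-1).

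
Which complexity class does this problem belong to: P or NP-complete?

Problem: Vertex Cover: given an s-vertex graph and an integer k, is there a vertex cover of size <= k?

This problem is NP-complete: one of Karp's 21 NP-complete problems (with k part of the input; for any fixed constant k it is in P).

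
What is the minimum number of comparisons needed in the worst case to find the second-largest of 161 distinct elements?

Lower bound: finding the max needs 161-1 comparisons. By the adversary weight-doubling argument, the max must personally win >= ceil(log_2(161)) = 8 comparisons; the 2nd-largest is among those 8 losers, needing 8-1 more comparisons. Total >= 161-1 + 8-1 = 167. A balanced knockout tournament achieves this.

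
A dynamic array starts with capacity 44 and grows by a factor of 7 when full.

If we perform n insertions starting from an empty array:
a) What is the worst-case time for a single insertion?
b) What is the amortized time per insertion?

(a) Worst-case single insertion: O(n) -- when the array is full at capacity c, the resize copies all c elements, and c can be Theta(n).
(b) Resizes happen at sizes 44, 308, 2156, ... Total copy cost for n insertions: 44 + 308 + ... = O(n) (geometric series with ratio 1/7). Amortized cost per insertion: O(n)/n = O(1).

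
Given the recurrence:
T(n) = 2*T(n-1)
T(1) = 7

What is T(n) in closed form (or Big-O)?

Each step multiplies by 2. T(n) = T(1)*2^(n-1) = 7*2^(n-1).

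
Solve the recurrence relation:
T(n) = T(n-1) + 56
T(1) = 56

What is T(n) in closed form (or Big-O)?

Unrolling: T(n) = T(n-1) + 56 = T(n-2) + 2*56 = ... = T(1) + (n-1)*56 = 56 + (n-1)*56 = 56n.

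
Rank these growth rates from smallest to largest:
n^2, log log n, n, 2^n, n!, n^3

Ordered by growth rate: log log n < n < n^2 < n^3 < 2^n < n!.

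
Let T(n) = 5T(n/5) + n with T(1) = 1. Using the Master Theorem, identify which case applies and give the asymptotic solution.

a=5, b=5, f(n)=n.
log_5(5) = 1, so n^(log_b(a)) = n.
f(n) = Theta(n), so Case 2 applies.
T(n) = Theta(n log n).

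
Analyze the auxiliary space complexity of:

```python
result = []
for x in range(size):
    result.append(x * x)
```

Space complexity: O(n).
Auxiliary storage grows linearly with the input size n in the worst case.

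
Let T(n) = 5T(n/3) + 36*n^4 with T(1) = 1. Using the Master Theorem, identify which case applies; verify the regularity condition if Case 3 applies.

a=5, b=3, f(n)=36*n^4.
log_3(5) = 1.465 < 4.
f(n) = Omega(n^(1.465+epsilon)) for some epsilon > 0, so Case 3 is the candidate.
Regularity: a*f(n/b) = 5*36*(n/3)^4 = (5/81)*36*n^4 <= c*f(n) with c = 5/81 < 1. Satisfied.
Case 3: T(n) = Theta(n^4).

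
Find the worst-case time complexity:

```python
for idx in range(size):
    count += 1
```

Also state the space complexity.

Time complexity: O(n).
Space complexity: O(1).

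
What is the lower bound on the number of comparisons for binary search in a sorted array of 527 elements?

With 527 possible positions, we need at least ceil(log_2(527)) = 10 comparisons. Each comparison splits the remaining candidates by at most half.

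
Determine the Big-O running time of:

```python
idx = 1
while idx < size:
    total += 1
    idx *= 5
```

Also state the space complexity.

Time complexity: O(log n).
Space complexity: O(1).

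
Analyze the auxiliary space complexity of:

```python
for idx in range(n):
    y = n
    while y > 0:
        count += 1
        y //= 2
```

Space complexity: O(1).
Only a constant amount of auxiliary storage is used; nothing grows with n.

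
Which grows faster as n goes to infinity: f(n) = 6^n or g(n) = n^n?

g(n) = n^n grows faster: n^n / 6^n = (n/6)^n -> infinity once n > 6.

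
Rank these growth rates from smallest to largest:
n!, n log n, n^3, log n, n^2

Ordered by growth rate: log n < n log n < n^2 < n^3 < n!.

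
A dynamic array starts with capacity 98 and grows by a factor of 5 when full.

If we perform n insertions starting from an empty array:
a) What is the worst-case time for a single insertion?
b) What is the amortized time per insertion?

(a) Worst-case single insertion: O(n) -- when the array is full at capacity c, the resize copies all c elements, and c can be Theta(n).
(b) Resizes happen at sizes 98, 490, 2450, ... Total copy cost for n insertions: 98 + 490 + ... = O(n) (geometric series with ratio 1/5). Amortized cost per insertion: O(n)/n = O(1).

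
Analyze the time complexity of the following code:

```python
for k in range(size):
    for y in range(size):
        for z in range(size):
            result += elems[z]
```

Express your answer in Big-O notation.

Time complexity: O(n^3).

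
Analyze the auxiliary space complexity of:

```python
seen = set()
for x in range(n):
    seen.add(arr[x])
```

Space complexity: O(n).
Auxiliary storage grows linearly with the input size n in the worst case.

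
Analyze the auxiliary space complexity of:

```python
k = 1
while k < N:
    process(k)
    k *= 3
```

Space complexity: O(1).
Only a constant amount of auxiliary storage is used; nothing grows with n.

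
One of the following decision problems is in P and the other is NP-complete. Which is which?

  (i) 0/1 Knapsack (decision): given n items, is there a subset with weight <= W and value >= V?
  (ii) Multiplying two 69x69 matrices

(i) is NP-complete: reduces from Subset Sum.
(ii) is P: the schoolbook algorithm runs in O(n^3).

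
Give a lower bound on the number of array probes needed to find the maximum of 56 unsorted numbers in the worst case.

Adversary: any unprobed cell could hold a value larger than everything seen so far. If fewer than 56 cells are probed, the adversary places the max in an unprobed cell. So all 56 cells must be examined; together with 56-1 comparisons this is tight.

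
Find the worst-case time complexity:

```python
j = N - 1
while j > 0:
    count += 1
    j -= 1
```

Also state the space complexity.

Time complexity: O(n).
Space complexity: O(1).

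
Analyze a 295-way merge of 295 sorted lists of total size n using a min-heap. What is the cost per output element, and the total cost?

Maintain a min-heap of size 295 holding the current head of each list. Each output step does one extract-min (O(log 295)) and one insert of that list's next element (O(log 295)). Each of the n elements passes through the heap exactly once, so the total cost is O(n log 295), i.e. O(log 295) per output element.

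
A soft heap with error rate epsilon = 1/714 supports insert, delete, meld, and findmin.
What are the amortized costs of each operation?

Soft heaps (Chazelle) allow up to an epsilon = 1/714 fraction of elements to have corrupted (raised) keys. Insert is O(log(1/epsilon)) = O(log 714) amortized -- the structure maintains heap-ordered binary trees of rank bounded by O(log(1/epsilon)). Meld concatenates root lists: O(1) amortized. Delete and findmin are O(1) amortized.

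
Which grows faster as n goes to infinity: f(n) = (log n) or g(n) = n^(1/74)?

g(n) = n^(1/74) grows faster: any positive power of n dominates any polylog.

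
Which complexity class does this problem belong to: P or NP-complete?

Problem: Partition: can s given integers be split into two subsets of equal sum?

This problem is NP-complete: Subset Sum reduces to it (one of Karp's 21 NP-complete problems).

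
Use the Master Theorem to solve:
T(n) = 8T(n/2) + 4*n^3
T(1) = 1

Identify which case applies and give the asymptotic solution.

a=8, b=2, f(n)=4*n^3.
log_2(8) = 3, so n^(log_b(a)) = n^3.
f(n) = Theta(n^3), so Case 2 applies.
T(n) = Theta(n^3 log n).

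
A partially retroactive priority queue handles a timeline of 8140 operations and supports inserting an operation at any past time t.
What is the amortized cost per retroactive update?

Partially retroactive priority queues (Demaine-Iacono-Langerman) allow updates at past times with queries only at the present. With a balanced BST over the m = 8140 timeline events tracking bridges, each retroactive insert or delete is O(log m) amortized.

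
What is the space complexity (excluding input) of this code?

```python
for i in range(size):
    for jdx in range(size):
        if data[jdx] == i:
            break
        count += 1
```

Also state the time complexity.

Space complexity: O(1).
Only a constant amount of auxiliary storage is used; nothing grows with n.
Time complexity: O(n^2).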